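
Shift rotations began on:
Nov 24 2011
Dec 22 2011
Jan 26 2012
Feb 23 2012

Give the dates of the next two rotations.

These are Thursdays at 28- or 35-day spacing (28, 35, 28).
The pattern: 4th Thursday of the month.
4th Thursday of March 2012: Mar 22 2012.
April 2012 — 4th Thursday is Apr 26 2012.

Mar 22 2012, Apr 26 2012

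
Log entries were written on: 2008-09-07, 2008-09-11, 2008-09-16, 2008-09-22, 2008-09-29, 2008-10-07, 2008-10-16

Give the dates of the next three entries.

The spacing grows by 1 each time: 4, 5, 6, 7, 8, 9 days.
Next gap: 10 days. 2008-10-16 + 10 days = 2008-10-26.
Next gap: 11 days. 2008-10-26 + 11 days = 2008-11-06.
Next gap: 12 days. 2008-11-06 + 12 days = 2008-11-18.

2008-10-26, 2008-11-06, 2008-11-18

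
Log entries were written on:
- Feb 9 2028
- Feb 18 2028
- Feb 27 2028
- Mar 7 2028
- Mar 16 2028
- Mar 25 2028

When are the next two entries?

The spacing is 9, 9, 9, 9, 9 days — always 9 days.
Mar 25 2028 + 9 days = Apr 3 2028.
Apr 3 2028 + 9 days = Apr 12 2028.

Apr 3 2028, Apr 12 2028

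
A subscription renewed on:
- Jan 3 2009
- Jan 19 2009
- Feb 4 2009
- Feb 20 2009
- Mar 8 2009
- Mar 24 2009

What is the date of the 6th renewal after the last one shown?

Jun 28 2009

Every event comes 16 days after the last (16, 16, 16, 16, 16).
Mar 24 2009 + 16 days = Apr 9 2009.
Apr 9 2009 + 16 days = Apr 25 2009.
Apr 25 2009 + 16 days = May 11 2009.
May 11 2009 + 16 days = May 27 2009.
May 27 2009 + 16 days = Jun 12 2009.
Jun 12 2009 + 16 days = Jun 28 2009.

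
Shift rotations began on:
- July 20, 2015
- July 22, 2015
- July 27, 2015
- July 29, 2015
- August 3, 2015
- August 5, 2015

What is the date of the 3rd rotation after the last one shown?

August 17, 2015

Gaps: 2, 5, 2, 5, 2 days — not constant, but cyclic with period 2.
The events fall on every Monday and Wednesday.
The following Monday is August 10, 2015.
The following Wednesday is August 12, 2015.
Next Monday: August 17, 2015.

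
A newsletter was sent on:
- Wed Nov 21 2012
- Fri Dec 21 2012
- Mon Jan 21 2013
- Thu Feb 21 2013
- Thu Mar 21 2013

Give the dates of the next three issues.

The day-of-month is always 21 (30, 31, 31, 28 days between events).
So this recurs on the 21st of each month.
Next: April 2013 → Sun Apr 21 2013.
May 2013: Tue May 21 2013.
June 2013: Fri Jun 21 2013.

Sun Apr 21 2013, Tue May 21 2013, Fri Jun 21 2013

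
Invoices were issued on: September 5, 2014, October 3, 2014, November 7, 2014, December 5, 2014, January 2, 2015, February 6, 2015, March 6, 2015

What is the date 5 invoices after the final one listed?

August 7, 2015

All dates are Fridays, 28, 35, 28, 28, 35, 28 days apart.
Specifically, the 1st Friday of each month.
April 2015 — 1st Friday is April 3, 2015.
May 2015 — 1st Friday is May 1, 2015.
June 2015 — 1st Friday is June 5, 2015.
1st Friday of July 2015: July 3, 2015.
August 2015 — 1st Friday is August 7, 2015.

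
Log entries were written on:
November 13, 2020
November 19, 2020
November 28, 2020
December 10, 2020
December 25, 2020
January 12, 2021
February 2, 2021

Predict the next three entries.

Gaps: 6, 9, 12, 15, 18, 21 days — each gap is 3 larger than the previous one.
Next gap: 24 days. February 2, 2021 + 24 days = February 26, 2021.
Next gap: 27 days. February 26, 2021 + 27 days = March 25, 2021.
Next gap: 30 days. March 25, 2021 + 30 days = April 24, 2021.

February 26, 2021; March 25, 2021; April 24, 2021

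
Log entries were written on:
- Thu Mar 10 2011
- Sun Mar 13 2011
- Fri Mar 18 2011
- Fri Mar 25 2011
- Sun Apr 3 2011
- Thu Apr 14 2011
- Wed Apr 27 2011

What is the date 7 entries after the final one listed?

Intervals are 3, 5, 7, 9, 11, 13 days — an arithmetic progression with common difference 2.
Next gap: 15 days. Wed Apr 27 2011 + 15 days = Thu May 12 2011.
Next gap: 17 days. Thu May 12 2011 + 17 days = Sun May 29 2011.
Next gap: 19 days. Sun May 29 2011 + 19 days = Fri Jun 17 2011.
Next gap: 21 days. Fri Jun 17 2011 + 21 days = Fri Jul 8 2011.
Next gap: 23 days. Fri Jul 8 2011 + 23 days = Sun Jul 31 2011.
Next gap: 25 days. Sun Jul 31 2011 + 25 days = Thu Aug 25 2011.
Next gap: 27 days. Thu Aug 25 2011 + 27 days = Wed Sep 21 2011.

Wed Sep 21 2011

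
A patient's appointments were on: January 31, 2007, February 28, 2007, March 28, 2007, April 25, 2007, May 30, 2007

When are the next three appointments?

All Wednesdays; the gaps (28, 28, 28, 35) vary with month length.
This is the last Wednesday of each month.
June 2007 ends with Wednesday June 27, 2007.
Last Wednesday of July 2007: July 25, 2007.
August 2007 ends with Wednesday August 29, 2007.

June 27, 2007; July 25, 2007; August 29, 2007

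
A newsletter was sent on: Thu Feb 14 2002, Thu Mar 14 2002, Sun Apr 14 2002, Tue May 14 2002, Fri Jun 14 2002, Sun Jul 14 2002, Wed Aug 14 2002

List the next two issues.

Sat Sep 14 2002, Mon Oct 14 2002

Each date is the 14th; the gaps (28, 31, 30, 31, 30, 31) track the month lengths.
The rule is the 14th of each month.
Next: September 2002 → Sat Sep 14 2002.
October 2002: Mon Oct 14 2002.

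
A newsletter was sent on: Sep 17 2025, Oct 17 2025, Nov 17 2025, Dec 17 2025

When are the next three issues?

Jan 17 2026, Feb 17 2026, Mar 17 2026

Gaps: 30, 31, 30 days — not constant. Every event is on the 17th of the month.
Pattern: the 17th of each month.
January 2026: Jan 17 2026.
Next: February 2026 → Feb 17 2026.
Next: March 2026 → Mar 17 2026.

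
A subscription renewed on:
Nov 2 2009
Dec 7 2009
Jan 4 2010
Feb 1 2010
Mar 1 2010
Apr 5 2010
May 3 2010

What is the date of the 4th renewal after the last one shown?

Sep 6 2010

These are Mondays at 28- or 35-day spacing (35, 28, 28, 28, 35, 28).
The pattern: 1st Monday of the month.
1st Monday of June 2010: Jun 7 2010.
1st Monday of July 2010: Jul 5 2010.
1st Monday of August 2010: Aug 2 2010.
1st Monday of September 2010: Sep 6 2010.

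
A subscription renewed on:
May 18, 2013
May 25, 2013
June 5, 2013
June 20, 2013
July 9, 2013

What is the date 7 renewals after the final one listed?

March 11, 2014

Gaps: 7, 11, 15, 19 days — each gap is 4 larger than the previous one.
Next gap: 23 days. July 9, 2013 + 23 days = August 1, 2013.
Next gap: 27 days. August 1, 2013 + 27 days = August 28, 2013.
Next gap: 31 days. August 28, 2013 + 31 days = September 28, 2013.
Next gap: 35 days. September 28, 2013 + 35 days = November 2, 2013.
Next gap: 39 days. November 2, 2013 + 39 days = December 11, 2013.
Next gap: 43 days. December 11, 2013 + 43 days = January 23, 2014.
Next gap: 47 days. January 23, 2014 + 47 days = March 11, 2014.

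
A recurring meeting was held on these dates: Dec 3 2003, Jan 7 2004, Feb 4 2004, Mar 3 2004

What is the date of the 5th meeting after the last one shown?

These are Wednesdays at 28- or 35-day spacing (35, 28, 28).
The pattern: 1st Wednesday of the month.
1st Wednesday of April 2004: Apr 7 2004.
May 2004 — 1st Wednesday is May 5 2004.
June 2004 — 1st Wednesday is Jun 2 2004.
July 2004 — 1st Wednesday is Jul 7 2004.
August 2004 — 1st Wednesday is Aug 4 2004.

Aug 4 2004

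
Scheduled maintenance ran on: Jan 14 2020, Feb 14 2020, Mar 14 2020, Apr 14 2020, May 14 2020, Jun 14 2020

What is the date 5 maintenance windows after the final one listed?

Nov 14 2020

Gaps: 31, 29, 31, 30, 31 days — not constant. Every event is on the 14th of the month.
Pattern: the 14th of each month.
July 2020: Jul 14 2020.
Next: August 2020 → Aug 14 2020.
September 2020: Sep 14 2020.
Next: October 2020 → Oct 14 2020.
Next: November 2020 → Nov 14 2020.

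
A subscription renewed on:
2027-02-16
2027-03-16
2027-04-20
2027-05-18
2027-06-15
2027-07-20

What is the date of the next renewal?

2027-08-17

These are Tuesdays at 28- or 35-day spacing (28, 35, 28, 28, 35).
The pattern: 3rd Tuesday of the month.
August 2027 — 3rd Tuesday is 2027-08-17.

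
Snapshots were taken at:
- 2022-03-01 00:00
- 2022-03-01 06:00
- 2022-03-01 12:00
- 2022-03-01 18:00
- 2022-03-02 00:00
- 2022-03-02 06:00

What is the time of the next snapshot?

2022-03-02 12:00

Spacing: 6, 6, 6, 6, 6 h — constant 6 h.
2022-03-02 06:00 + 6 h = 2022-03-02 12:00.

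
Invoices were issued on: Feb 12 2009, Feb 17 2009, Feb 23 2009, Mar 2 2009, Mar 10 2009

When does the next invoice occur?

Mar 19 2009

Gaps: 5, 6, 7, 8 days — each gap is 1 larger than the previous one.
Next gap: 9 days. Mar 10 2009 + 9 days = Mar 19 2009.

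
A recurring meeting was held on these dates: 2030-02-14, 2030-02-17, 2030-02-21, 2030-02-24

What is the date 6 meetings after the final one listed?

Every event lands on a Thursday or Sunday (gaps cycle 3, 4, 3).
So the schedule is: every Thursday and Sunday.
The following Thursday is 2030-02-28.
The following Sunday is 2030-03-03.
Next Thursday: 2030-03-07.
Next Sunday: 2030-03-10.
The following Thursday is 2030-03-14.
Next Sunday: 2030-03-17.

2030-03-17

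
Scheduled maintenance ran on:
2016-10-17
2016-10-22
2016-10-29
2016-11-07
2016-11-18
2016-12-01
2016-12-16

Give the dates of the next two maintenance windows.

Gaps: 5, 7, 9, 11, 13, 15 days — each gap is 2 larger than the previous one.
Next gap: 17 days. 2016-12-16 + 17 days = 2017-01-02.
Next gap: 19 days. 2017-01-02 + 19 days = 2017-01-21.

2017-01-02, 2017-01-21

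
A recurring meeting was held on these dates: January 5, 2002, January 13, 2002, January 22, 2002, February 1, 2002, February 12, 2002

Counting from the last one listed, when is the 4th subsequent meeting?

April 7, 2002

Intervals are 8, 9, 10, 11 days — an arithmetic progression with common difference 1.
Next gap: 12 days. February 12, 2002 + 12 days = February 24, 2002.
Next gap: 13 days. February 24, 2002 + 13 days = March 9, 2002.
Next gap: 14 days. March 9, 2002 + 14 days = March 23, 2002.
Next gap: 15 days. March 23, 2002 + 15 days = April 7, 2002.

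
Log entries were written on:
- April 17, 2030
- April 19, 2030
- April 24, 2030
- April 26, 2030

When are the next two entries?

Every event lands on a Wednesday or Friday (gaps cycle 2, 5, 2).
So the schedule is: every Wednesday and Friday.
Next Wednesday: May 1, 2030.
Next Friday: May 3, 2030.

May 1, 2030; May 3, 2030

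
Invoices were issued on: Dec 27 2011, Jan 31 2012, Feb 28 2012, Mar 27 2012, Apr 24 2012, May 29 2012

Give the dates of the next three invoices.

Every date is a Tuesday; gaps 35, 28, 28, 28, 35 days.
Each is the last Tuesday of its month (at least one falls on the 29th or later, ruling out '4th Tuesday').
June 2012 ends with Tuesday Jun 26 2012.
Last Tuesday of July 2012: Jul 31 2012.
Last Tuesday of August 2012: Aug 28 2012.

Jun 26 2012, Jul 31 2012, Aug 28 2012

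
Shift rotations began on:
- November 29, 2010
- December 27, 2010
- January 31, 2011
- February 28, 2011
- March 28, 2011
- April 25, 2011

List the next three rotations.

May 30, 2011; June 27, 2011; July 25, 2011

All Mondays; the gaps (28, 35, 28, 28, 28) vary with month length.
This is the last Monday of each month.
May 2011 ends with Monday May 30, 2011.
Last Monday of June 2011: June 27, 2011.
Last Monday of July 2011: July 25, 2011.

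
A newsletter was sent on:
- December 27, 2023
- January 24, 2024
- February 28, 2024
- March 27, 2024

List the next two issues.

April 24, 2024; May 22, 2024

Gaps: 28, 35, 28 days — a mix of 28 and 35. Every date is a Wednesday.
Each is the 4th Wednesday of its month.
4th Wednesday of April 2024: April 24, 2024.
4th Wednesday of May 2024: May 22, 2024.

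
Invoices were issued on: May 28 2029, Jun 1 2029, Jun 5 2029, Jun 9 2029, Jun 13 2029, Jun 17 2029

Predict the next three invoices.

Gaps between consecutive events: 4, 4, 4, 4, 4 days — a constant 4-day interval.
Jun 17 2029 + 4 days = Jun 21 2029.
Jun 21 2029 + 4 days = Jun 25 2029.
Jun 25 2029 + 4 days = Jun 29 2029.

Jun 21 2029, Jun 25 2029, Jun 29 2029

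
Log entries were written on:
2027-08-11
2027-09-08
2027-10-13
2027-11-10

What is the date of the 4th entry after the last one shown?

2028-03-08

These are Wednesdays at 28- or 35-day spacing (28, 35, 28).
The pattern: 2nd Wednesday of the month.
December 2027 — 2nd Wednesday is 2027-12-08.
2nd Wednesday of January 2028: 2028-01-12.
2nd Wednesday of February 2028: 2028-02-09.
2nd Wednesday of March 2028: 2028-03-08.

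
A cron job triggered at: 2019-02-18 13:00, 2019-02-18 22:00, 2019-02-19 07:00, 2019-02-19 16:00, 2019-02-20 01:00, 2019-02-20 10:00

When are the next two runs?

Spacing: 9, 9, 9, 9, 9 h — constant 9 h.
2019-02-20 10:00 + 9 h = 2019-02-20 19:00.
2019-02-20 19:00 + 9 h = 2019-02-21 04:00.

2019-02-20 19:00, 2019-02-21 04:00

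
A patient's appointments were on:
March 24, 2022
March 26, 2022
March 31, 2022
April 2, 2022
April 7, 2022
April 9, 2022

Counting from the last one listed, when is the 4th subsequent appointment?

April 23, 2022

The gap pattern 2, 5, 2, 5, 2 repeats every 2 events.
These are the Thursdays and Saturdays of each week.
The following Thursday is April 14, 2022.
The following Saturday is April 16, 2022.
The following Thursday is April 21, 2022.
The following Saturday is April 23, 2022.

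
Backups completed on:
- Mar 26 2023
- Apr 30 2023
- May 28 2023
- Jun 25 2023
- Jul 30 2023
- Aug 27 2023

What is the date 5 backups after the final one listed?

These are Sundays with 35, 28, 28, 35, 28-day gaps.
Each is the final Sunday of its month — Apr 30 2023 is past the 28th, so '4th Sunday' doesn't fit.
September 2023 ends with Sunday Sep 24 2023.
Last Sunday of October 2023: Oct 29 2023.
November 2023 ends with Sunday Nov 26 2023.
Last Sunday of December 2023: Dec 31 2023.
Last Sunday of January 2024: Jan 28 2024.

Jan 28 2024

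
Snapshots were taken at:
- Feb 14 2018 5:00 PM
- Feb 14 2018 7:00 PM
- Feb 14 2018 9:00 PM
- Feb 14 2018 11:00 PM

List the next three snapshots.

Feb 15 2018 1:00 AM, Feb 15 2018 3:00 AM, Feb 15 2018 5:00 AM

Gaps: 2, 2, 2 hours — each event is 2 hours after the previous one.
Feb 14 2018 11:00 PM + 2 h = Feb 15 2018 1:00 AM.
Feb 15 2018 1:00 AM + 2 h = Feb 15 2018 3:00 AM.
Feb 15 2018 3:00 AM + 2 h = Feb 15 2018 5:00 AM.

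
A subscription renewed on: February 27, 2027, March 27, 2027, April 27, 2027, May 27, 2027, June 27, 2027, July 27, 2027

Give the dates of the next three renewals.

August 27, 2027; September 27, 2027; October 27, 2027

The day-of-month is always 27 (28, 31, 30, 31, 30 days between events).
So this recurs on the 27th of each month.
Next: August 2027 → August 27, 2027.
September 2027: September 27, 2027.
October 2027: October 27, 2027.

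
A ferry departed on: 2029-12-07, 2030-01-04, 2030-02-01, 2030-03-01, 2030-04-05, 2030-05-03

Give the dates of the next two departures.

Gaps: 28, 28, 28, 35, 28 days — a mix of 28 and 35. Every date is a Friday.
Each is the 1st Friday of its month.
1st Friday of June 2030: 2030-06-07.
July 2030 — 1st Friday is 2030-07-05.

2030-06-07, 2030-07-05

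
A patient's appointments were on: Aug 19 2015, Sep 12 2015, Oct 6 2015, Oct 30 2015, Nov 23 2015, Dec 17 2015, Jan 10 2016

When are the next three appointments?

The spacing is 24, 24, 24, 24, 24, 24 days — always 24 days.
Jan 10 2016 + 24 days = Feb 3 2016.
Feb 3 2016 + 24 days = Feb 27 2016.
Feb 27 2016 + 24 days = Mar 22 2016.

Feb 3 2016, Feb 27 2016, Mar 22 2016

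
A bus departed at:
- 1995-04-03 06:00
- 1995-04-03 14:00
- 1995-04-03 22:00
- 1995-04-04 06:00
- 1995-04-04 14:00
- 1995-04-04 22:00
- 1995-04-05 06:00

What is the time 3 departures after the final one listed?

1995-04-06 06:00

Gaps: 8, 8, 8, 8, 8, 8 hours — each event is 8 hours after the previous one.
1995-04-05 06:00 + 8 h = 1995-04-05 14:00.
1995-04-05 14:00 + 8 h = 1995-04-05 22:00.
1995-04-05 22:00 + 8 h = 1995-04-06 06:00.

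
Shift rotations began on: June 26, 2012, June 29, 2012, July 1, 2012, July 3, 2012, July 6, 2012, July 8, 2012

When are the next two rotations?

July 10, 2012; July 13, 2012

The gap pattern 3, 2, 2, 3, 2 repeats every 3 events.
These are the Tuesdays, Fridays and Sundays of each week.
The following Tuesday is July 10, 2012.
The following Friday is July 13, 2012.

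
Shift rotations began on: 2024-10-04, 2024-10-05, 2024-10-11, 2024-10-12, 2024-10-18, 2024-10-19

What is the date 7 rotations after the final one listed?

Gaps: 1, 6, 1, 6, 1 days — not constant, but cyclic with period 2.
The events fall on every Friday and Saturday.
Next Friday: 2024-10-25.
The following Saturday is 2024-10-26.
Next Friday: 2024-11-01.
Next Saturday: 2024-11-02.
The following Friday is 2024-11-08.
The following Saturday is 2024-11-09.
The following Friday is 2024-11-15.

2024-11-15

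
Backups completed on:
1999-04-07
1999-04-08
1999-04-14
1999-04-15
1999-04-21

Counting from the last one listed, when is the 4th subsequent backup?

The gap pattern 1, 6, 1, 6 repeats every 2 events.
These are the Wednesdays and Thursdays of each week.
Next Thursday: 1999-04-22.
Next Wednesday: 1999-04-28.
Next Thursday: 1999-04-29.
Next Wednesday: 1999-05-05.

1999-05-05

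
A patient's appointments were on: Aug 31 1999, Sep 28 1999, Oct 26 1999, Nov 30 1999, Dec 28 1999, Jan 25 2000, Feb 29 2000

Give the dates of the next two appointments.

Mar 28 2000, Apr 25 2000

Every date is a Tuesday; gaps 28, 28, 35, 28, 28, 35 days.
Each is the last Tuesday of its month (at least one falls on the 29th or later, ruling out '4th Tuesday').
March 2000 ends with Tuesday Mar 28 2000.
April 2000 ends with Tuesday Apr 25 2000.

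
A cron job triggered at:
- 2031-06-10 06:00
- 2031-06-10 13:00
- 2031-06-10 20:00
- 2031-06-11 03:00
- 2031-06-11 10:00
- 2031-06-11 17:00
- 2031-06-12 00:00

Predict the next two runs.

2031-06-12 07:00, 2031-06-12 14:00

Spacing: 7, 7, 7, 7, 7, 7 h — constant 7 h.
2031-06-12 00:00 + 7 h = 2031-06-12 07:00.
2031-06-12 07:00 + 7 h = 2031-06-12 14:00.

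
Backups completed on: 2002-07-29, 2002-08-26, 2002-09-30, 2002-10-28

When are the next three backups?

2002-11-25, 2002-12-30, 2003-01-27

These are Mondays with 28, 35, 28-day gaps.
Each is the final Monday of its month — 2002-07-29 is past the 28th, so '4th Monday' doesn't fit.
November 2002 ends with Monday 2002-11-25.
Last Monday of December 2002: 2002-12-30.
January 2003 ends with Monday 2003-01-27.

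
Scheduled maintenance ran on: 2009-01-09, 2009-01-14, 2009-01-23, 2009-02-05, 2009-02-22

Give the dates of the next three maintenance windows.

The spacing grows by 4 each time: 5, 9, 13, 17 days.
Next gap: 21 days. 2009-02-22 + 21 days = 2009-03-15.
Next gap: 25 days. 2009-03-15 + 25 days = 2009-04-09.
Next gap: 29 days. 2009-04-09 + 29 days = 2009-05-08.

2009-03-15, 2009-04-09, 2009-05-08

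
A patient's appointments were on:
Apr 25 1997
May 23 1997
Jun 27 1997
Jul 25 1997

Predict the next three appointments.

Aug 22 1997, Sep 26 1997, Oct 24 1997

These are Fridays at 28- or 35-day spacing (28, 35, 28).
The pattern: 4th Friday of the month.
August 1997 — 4th Friday is Aug 22 1997.
September 1997 — 4th Friday is Sep 26 1997.
4th Friday of October 1997: Oct 24 1997.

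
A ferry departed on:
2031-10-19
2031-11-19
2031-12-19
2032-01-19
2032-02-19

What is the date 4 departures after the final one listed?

2032-06-19

The day-of-month is always 19 (31, 30, 31, 31 days between events).
So this recurs on the 19th of each month.
March 2032: 2032-03-19.
April 2032: 2032-04-19.
Next: May 2032 → 2032-05-19.
Next: June 2032 → 2032-06-19.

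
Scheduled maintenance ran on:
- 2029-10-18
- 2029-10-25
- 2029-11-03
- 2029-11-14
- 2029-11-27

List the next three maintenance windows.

Intervals are 7, 9, 11, 13 days — an arithmetic progression with common difference 2.
Next gap: 15 days. 2029-11-27 + 15 days = 2029-12-12.
Next gap: 17 days. 2029-12-12 + 17 days = 2029-12-29.
Next gap: 19 days. 2029-12-29 + 19 days = 2030-01-17.

2029-12-12, 2029-12-29, 2030-01-17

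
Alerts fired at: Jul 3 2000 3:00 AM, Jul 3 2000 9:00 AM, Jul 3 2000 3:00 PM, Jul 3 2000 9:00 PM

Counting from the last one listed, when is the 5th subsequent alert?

Gaps: 6, 6, 6 hours — each event is 6 hours after the previous one.
Jul 3 2000 9:00 PM + 6 h = Jul 4 2000 3:00 AM.
Jul 4 2000 3:00 AM + 6 h = Jul 4 2000 9:00 AM.
Jul 4 2000 9:00 AM + 6 h = Jul 4 2000 3:00 PM.
Jul 4 2000 3:00 PM + 6 h = Jul 4 2000 9:00 PM.
Jul 4 2000 9:00 PM + 6 h = Jul 5 2000 3:00 AM.

Jul 5 2000 3:00 AM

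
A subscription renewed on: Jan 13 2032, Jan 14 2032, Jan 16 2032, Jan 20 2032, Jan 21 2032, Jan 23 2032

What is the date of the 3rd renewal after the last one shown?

Jan 30 2032

Every event lands on a Tuesday or Wednesday or Friday (gaps cycle 1, 2, 4, 1, 2).
So the schedule is: every Tuesday, Wednesday and Friday.
The following Tuesday is Jan 27 2032.
The following Wednesday is Jan 28 2032.
The following Friday is Jan 30 2032.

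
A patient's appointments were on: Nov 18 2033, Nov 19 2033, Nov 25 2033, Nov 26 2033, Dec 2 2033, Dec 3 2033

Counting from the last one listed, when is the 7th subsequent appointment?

Every event lands on a Friday or Saturday (gaps cycle 1, 6, 1, 6, 1).
So the schedule is: every Friday and Saturday.
Next Friday: Dec 9 2033.
The following Saturday is Dec 10 2033.
The following Friday is Dec 16 2033.
The following Saturday is Dec 17 2033.
Next Friday: Dec 23 2033.
The following Saturday is Dec 24 2033.
Next Friday: Dec 30 2033.

Dec 30 2033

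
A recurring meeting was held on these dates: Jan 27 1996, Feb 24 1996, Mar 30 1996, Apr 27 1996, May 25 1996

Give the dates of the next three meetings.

All Saturdays; the gaps (28, 35, 28, 28) vary with month length.
This is the last Saturday of each month.
Last Saturday of June 1996: Jun 29 1996.
July 1996 ends with Saturday Jul 27 1996.
August 1996 ends with Saturday Aug 31 1996.

Jun 29 1996, Jul 27 1996, Aug 31 1996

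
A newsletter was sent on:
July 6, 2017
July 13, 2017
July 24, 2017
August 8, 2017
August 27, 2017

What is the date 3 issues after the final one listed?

November 16, 2017

Intervals are 7, 11, 15, 19 days — an arithmetic progression with common difference 4.
Next gap: 23 days. August 27, 2017 + 23 days = September 19, 2017.
Next gap: 27 days. September 19, 2017 + 27 days = October 16, 2017.
Next gap: 31 days. October 16, 2017 + 31 days = November 16, 2017.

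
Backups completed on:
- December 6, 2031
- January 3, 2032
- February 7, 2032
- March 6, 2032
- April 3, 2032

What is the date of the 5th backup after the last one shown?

These are Saturdays at 28- or 35-day spacing (28, 35, 28, 28).
The pattern: 1st Saturday of the month.
May 2032 — 1st Saturday is May 1, 2032.
1st Saturday of June 2032: June 5, 2032.
July 2032 — 1st Saturday is July 3, 2032.
August 2032 — 1st Saturday is August 7, 2032.
September 2032 — 1st Saturday is September 4, 2032.

September 4, 2032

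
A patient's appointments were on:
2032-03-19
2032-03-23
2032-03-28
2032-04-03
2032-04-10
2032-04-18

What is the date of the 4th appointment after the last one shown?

2032-05-30

Intervals are 4, 5, 6, 7, 8 days — an arithmetic progression with common difference 1.
Next gap: 9 days. 2032-04-18 + 9 days = 2032-04-27.
Next gap: 10 days. 2032-04-27 + 10 days = 2032-05-07.
Next gap: 11 days. 2032-05-07 + 11 days = 2032-05-18.
Next gap: 12 days. 2032-05-18 + 12 days = 2032-05-30.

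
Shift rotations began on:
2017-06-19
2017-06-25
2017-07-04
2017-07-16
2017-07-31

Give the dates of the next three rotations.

Gaps: 6, 9, 12, 15 days — each gap is 3 larger than the previous one.
Next gap: 18 days. 2017-07-31 + 18 days = 2017-08-18.
Next gap: 21 days. 2017-08-18 + 21 days = 2017-09-08.
Next gap: 24 days. 2017-09-08 + 24 days = 2017-10-02.

2017-08-18, 2017-09-08, 2017-10-02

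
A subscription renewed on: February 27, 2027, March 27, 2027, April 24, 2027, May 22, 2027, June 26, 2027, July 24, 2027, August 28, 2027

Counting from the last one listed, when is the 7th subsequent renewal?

These are Saturdays at 28- or 35-day spacing (28, 28, 28, 35, 28, 35).
The pattern: 4th Saturday of the month.
September 2027 — 4th Saturday is September 25, 2027.
4th Saturday of October 2027: October 23, 2027.
November 2027 — 4th Saturday is November 27, 2027.
4th Saturday of December 2027: December 25, 2027.
4th Saturday of January 2028: January 22, 2028.
4th Saturday of February 2028: February 26, 2028.
4th Saturday of March 2028: March 25, 2028.

March 25, 2028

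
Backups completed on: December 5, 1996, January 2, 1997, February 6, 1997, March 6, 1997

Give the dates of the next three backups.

Gaps: 28, 35, 28 days — a mix of 28 and 35. Every date is a Thursday.
Each is the 1st Thursday of its month.
1st Thursday of April 1997: April 3, 1997.
1st Thursday of May 1997: May 1, 1997.
June 1997 — 1st Thursday is June 5, 1997.

April 3, 1997; May 1, 1997; June 5, 1997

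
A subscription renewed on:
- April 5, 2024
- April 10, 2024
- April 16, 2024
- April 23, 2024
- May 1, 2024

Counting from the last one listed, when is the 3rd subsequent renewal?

May 31, 2024

Gaps: 5, 6, 7, 8 days — each gap is 1 larger than the previous one.
Next gap: 9 days. May 1, 2024 + 9 days = May 10, 2024.
Next gap: 10 days. May 10, 2024 + 10 days = May 20, 2024.
Next gap: 11 days. May 20, 2024 + 11 days = May 31, 2024.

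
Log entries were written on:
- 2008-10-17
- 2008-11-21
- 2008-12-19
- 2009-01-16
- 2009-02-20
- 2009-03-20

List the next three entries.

2009-04-17, 2009-05-15, 2009-06-19

These are Fridays at 28- or 35-day spacing (35, 28, 28, 35, 28).
The pattern: 3rd Friday of the month.
3rd Friday of April 2009: 2009-04-17.
3rd Friday of May 2009: 2009-05-15.
June 2009 — 3rd Friday is 2009-06-19.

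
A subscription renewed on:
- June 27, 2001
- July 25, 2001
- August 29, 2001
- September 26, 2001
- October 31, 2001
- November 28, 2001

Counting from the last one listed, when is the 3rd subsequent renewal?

February 27, 2002

All Wednesdays; the gaps (28, 35, 28, 35, 28) vary with month length.
This is the last Wednesday of each month.
Last Wednesday of December 2001: December 26, 2001.
January 2002 ends with Wednesday January 30, 2002.
Last Wednesday of February 2002: February 27, 2002.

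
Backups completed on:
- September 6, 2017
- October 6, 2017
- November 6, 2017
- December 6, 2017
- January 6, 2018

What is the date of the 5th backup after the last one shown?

June 6, 2018

Each date is the 6th; the gaps (30, 31, 30, 31) track the month lengths.
The rule is the 6th of each month.
Next: February 2018 → February 6, 2018.
Next: March 2018 → March 6, 2018.
Next: April 2018 → April 6, 2018.
Next: May 2018 → May 6, 2018.
Next: June 2018 → June 6, 2018.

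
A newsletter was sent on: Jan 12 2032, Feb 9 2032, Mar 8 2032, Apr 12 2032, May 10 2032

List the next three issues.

Jun 14 2032, Jul 12 2032, Aug 9 2032

These are Mondays at 28- or 35-day spacing (28, 28, 35, 28).
The pattern: 2nd Monday of the month.
2nd Monday of June 2032: Jun 14 2032.
July 2032 — 2nd Monday is Jul 12 2032.
August 2032 — 2nd Monday is Aug 9 2032.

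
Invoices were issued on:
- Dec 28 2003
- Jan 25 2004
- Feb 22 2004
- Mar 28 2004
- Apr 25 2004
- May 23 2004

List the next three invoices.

Jun 27 2004, Jul 25 2004, Aug 22 2004

Gaps: 28, 28, 35, 28, 28 days — a mix of 28 and 35. Every date is a Sunday.
Each is the 4th Sunday of its month.
June 2004 — 4th Sunday is Jun 27 2004.
July 2004 — 4th Sunday is Jul 25 2004.
4th Sunday of August 2004: Aug 22 2004.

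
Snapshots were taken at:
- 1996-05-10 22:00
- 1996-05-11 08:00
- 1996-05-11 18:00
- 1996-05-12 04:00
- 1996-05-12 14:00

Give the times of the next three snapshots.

Spacing: 10, 10, 10, 10 h — constant 10 h.
1996-05-12 14:00 + 10 h = 1996-05-13 00:00.
1996-05-13 00:00 + 10 h = 1996-05-13 10:00.
1996-05-13 10:00 + 10 h = 1996-05-13 20:00.

1996-05-13 00:00, 1996-05-13 10:00, 1996-05-13 20:00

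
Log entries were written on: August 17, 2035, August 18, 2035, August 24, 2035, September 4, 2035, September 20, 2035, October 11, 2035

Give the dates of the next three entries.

Intervals are 1, 6, 11, 16, 21 days — an arithmetic progression with common difference 5.
Next gap: 26 days. October 11, 2035 + 26 days = November 6, 2035.
Next gap: 31 days. November 6, 2035 + 31 days = December 7, 2035.
Next gap: 36 days. December 7, 2035 + 36 days = January 12, 2036.

November 6, 2035; December 7, 2035; January 12, 2036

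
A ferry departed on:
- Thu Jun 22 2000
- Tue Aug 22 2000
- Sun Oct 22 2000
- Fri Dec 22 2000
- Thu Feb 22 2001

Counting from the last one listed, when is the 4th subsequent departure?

Mon Oct 22 2001

Gaps: 61, 61, 61, 62 days — not constant. Every event is on the 22nd of the month.
Pattern: the 22nd of every 2 months.
Next: April 2001 → Sun Apr 22 2001.
June 2001: Fri Jun 22 2001.
Next: August 2001 → Wed Aug 22 2001.
Next: October 2001 → Mon Oct 22 2001.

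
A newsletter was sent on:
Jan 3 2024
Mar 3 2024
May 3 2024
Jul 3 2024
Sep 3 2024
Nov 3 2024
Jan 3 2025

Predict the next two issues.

Each date is the 3rd; the gaps (60, 61, 61, 62, 61, 61) track the month lengths.
The rule is the 3rd of every 2 months.
Next: March 2025 → Mar 3 2025.
May 2025: May 3 2025.

Mar 3 2025, May 3 2025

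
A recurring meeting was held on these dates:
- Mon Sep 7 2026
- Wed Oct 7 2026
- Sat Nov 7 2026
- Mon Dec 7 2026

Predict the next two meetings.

Gaps: 30, 31, 30 days — not constant. Every event is on the 7th of the month.
Pattern: the 7th of each month.
January 2027: Thu Jan 7 2027.
February 2027: Sun Feb 7 2027.

Thu Jan 7 2027, Sun Feb 7 2027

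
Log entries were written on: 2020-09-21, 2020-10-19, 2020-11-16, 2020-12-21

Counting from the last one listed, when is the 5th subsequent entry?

2021-05-17

All dates are Mondays, 28, 28, 35 days apart.
Specifically, the 3rd Monday of each month.
3rd Monday of January 2021: 2021-01-18.
3rd Monday of February 2021: 2021-02-15.
3rd Monday of March 2021: 2021-03-15.
3rd Monday of April 2021: 2021-04-19.
May 2021 — 3rd Monday is 2021-05-17.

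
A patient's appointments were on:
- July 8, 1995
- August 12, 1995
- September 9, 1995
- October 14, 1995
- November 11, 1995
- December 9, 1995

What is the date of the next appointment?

These are Saturdays at 28- or 35-day spacing (35, 28, 35, 28, 28).
The pattern: 2nd Saturday of the month.
January 1996 — 2nd Saturday is January 13, 1996.

January 13, 1996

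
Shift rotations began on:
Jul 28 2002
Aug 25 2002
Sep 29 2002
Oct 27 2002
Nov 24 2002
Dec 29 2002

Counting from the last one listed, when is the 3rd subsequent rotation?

Mar 30 2003

Every date is a Sunday; gaps 28, 35, 28, 28, 35 days.
Each is the last Sunday of its month (at least one falls on the 29th or later, ruling out '4th Sunday').
Last Sunday of January 2003: Jan 26 2003.
Last Sunday of February 2003: Feb 23 2003.
Last Sunday of March 2003: Mar 30 2003.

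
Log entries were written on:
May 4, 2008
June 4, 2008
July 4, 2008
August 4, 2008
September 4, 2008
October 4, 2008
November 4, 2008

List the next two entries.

December 4, 2008; January 4, 2009

Gaps: 31, 30, 31, 31, 30, 31 days — not constant. Every event is on the 4th of the month.
Pattern: the 4th of each month.
Next: December 2008 → December 4, 2008.
January 2009: January 4, 2009.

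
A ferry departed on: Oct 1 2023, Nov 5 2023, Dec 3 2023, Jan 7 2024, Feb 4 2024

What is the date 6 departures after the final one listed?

Gaps: 35, 28, 35, 28 days — a mix of 28 and 35. Every date is a Sunday.
Each is the 1st Sunday of its month.
1st Sunday of March 2024: Mar 3 2024.
1st Sunday of April 2024: Apr 7 2024.
1st Sunday of May 2024: May 5 2024.
1st Sunday of June 2024: Jun 2 2024.
July 2024 — 1st Sunday is Jul 7 2024.
August 2024 — 1st Sunday is Aug 4 2024.

Aug 4 2024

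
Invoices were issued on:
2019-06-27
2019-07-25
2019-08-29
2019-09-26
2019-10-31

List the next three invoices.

All Thursdays; the gaps (28, 35, 28, 35) vary with month length.
This is the last Thursday of each month.
November 2019 ends with Thursday 2019-11-28.
December 2019 ends with Thursday 2019-12-26.
January 2020 ends with Thursday 2020-01-30.

2019-11-28, 2019-12-26, 2020-01-30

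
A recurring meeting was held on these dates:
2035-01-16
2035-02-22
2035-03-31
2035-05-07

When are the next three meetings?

Every event comes 37 days after the last (37, 37, 37).
2035-05-07 + 37 days = 2035-06-13.
2035-06-13 + 37 days = 2035-07-20.
2035-07-20 + 37 days = 2035-08-26.

2035-06-13, 2035-07-20, 2035-08-26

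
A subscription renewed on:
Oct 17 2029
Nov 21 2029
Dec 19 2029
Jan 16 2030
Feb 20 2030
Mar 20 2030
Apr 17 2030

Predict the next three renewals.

May 15 2030, Jun 19 2030, Jul 17 2030

All dates are Wednesdays, 35, 28, 28, 35, 28, 28 days apart.
Specifically, the 3rd Wednesday of each month.
3rd Wednesday of May 2030: May 15 2030.
June 2030 — 3rd Wednesday is Jun 19 2030.
July 2030 — 3rd Wednesday is Jul 17 2030.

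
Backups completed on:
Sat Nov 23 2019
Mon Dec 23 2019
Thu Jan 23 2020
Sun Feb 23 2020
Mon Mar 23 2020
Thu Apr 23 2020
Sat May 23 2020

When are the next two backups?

The day-of-month is always 23 (30, 31, 31, 29, 31, 30 days between events).
So this recurs on the 23rd of each month.
Next: June 2020 → Tue Jun 23 2020.
July 2020: Thu Jul 23 2020.

Tue Jun 23 2020, Thu Jul 23 2020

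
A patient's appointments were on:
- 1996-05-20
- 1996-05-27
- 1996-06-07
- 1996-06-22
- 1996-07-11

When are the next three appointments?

1996-08-03, 1996-08-30, 1996-09-30

Gaps: 7, 11, 15, 19 days — each gap is 4 larger than the previous one.
Next gap: 23 days. 1996-07-11 + 23 days = 1996-08-03.
Next gap: 27 days. 1996-08-03 + 27 days = 1996-08-30.
Next gap: 31 days. 1996-08-30 + 31 days = 1996-09-30.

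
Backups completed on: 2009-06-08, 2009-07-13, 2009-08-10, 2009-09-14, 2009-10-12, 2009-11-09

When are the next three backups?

2009-12-14, 2010-01-11, 2010-02-08

All dates are Mondays, 35, 28, 35, 28, 28 days apart.
Specifically, the 2nd Monday of each month.
December 2009 — 2nd Monday is 2009-12-14.
2nd Monday of January 2010: 2010-01-11.
2nd Monday of February 2010: 2010-02-08.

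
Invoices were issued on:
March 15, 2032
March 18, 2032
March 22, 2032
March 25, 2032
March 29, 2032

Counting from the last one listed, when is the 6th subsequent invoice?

Every event lands on a Monday or Thursday (gaps cycle 3, 4, 3, 4).
So the schedule is: every Monday and Thursday.
Next Thursday: April 1, 2032.
The following Monday is April 5, 2032.
Next Thursday: April 8, 2032.
The following Monday is April 12, 2032.
The following Thursday is April 15, 2032.
Next Monday: April 19, 2032.

April 19, 2032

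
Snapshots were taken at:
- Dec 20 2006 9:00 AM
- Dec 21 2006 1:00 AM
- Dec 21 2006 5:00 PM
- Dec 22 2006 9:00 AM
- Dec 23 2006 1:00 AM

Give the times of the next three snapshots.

Dec 23 2006 5:00 PM, Dec 24 2006 9:00 AM, Dec 25 2006 1:00 AM

The interval is a steady 16 hours (16, 16, 16, 16).
Dec 23 2006 1:00 AM + 16 h = Dec 23 2006 5:00 PM.
Dec 23 2006 5:00 PM + 16 h = Dec 24 2006 9:00 AM.
Dec 24 2006 9:00 AM + 16 h = Dec 25 2006 1:00 AM.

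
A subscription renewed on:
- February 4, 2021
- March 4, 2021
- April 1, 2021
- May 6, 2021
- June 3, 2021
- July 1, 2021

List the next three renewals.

These are Thursdays at 28- or 35-day spacing (28, 28, 35, 28, 28).
The pattern: 1st Thursday of the month.
1st Thursday of August 2021: August 5, 2021.
September 2021 — 1st Thursday is September 2, 2021.
1st Thursday of October 2021: October 7, 2021.

August 5, 2021; September 2, 2021; October 7, 2021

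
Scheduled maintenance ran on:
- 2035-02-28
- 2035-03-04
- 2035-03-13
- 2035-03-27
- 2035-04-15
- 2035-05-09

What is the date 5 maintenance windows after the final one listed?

Gaps: 4, 9, 14, 19, 24 days — each gap is 5 larger than the previous one.
Next gap: 29 days. 2035-05-09 + 29 days = 2035-06-07.
Next gap: 34 days. 2035-06-07 + 34 days = 2035-07-11.
Next gap: 39 days. 2035-07-11 + 39 days = 2035-08-19.
Next gap: 44 days. 2035-08-19 + 44 days = 2035-10-02.
Next gap: 49 days. 2035-10-02 + 49 days = 2035-11-20.

2035-11-20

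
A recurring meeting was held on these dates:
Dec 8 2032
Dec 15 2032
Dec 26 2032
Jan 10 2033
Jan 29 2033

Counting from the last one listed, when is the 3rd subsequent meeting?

Intervals are 7, 11, 15, 19 days — an arithmetic progression with common difference 4.
Next gap: 23 days. Jan 29 2033 + 23 days = Feb 21 2033.
Next gap: 27 days. Feb 21 2033 + 27 days = Mar 20 2033.
Next gap: 31 days. Mar 20 2033 + 31 days = Apr 20 2033.

Apr 20 2033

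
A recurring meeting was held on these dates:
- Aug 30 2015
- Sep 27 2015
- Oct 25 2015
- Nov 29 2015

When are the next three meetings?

These are Sundays with 28, 28, 35-day gaps.
Each is the final Sunday of its month — Aug 30 2015 is past the 28th, so '4th Sunday' doesn't fit.
Last Sunday of December 2015: Dec 27 2015.
Last Sunday of January 2016: Jan 31 2016.
February 2016 ends with Sunday Feb 28 2016.

Dec 27 2015, Jan 31 2016, Feb 28 2016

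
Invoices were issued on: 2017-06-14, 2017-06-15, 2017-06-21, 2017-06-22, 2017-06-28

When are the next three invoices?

Gaps: 1, 6, 1, 6 days — not constant, but cyclic with period 2.
The events fall on every Wednesday and Thursday.
The following Thursday is 2017-06-29.
The following Wednesday is 2017-07-05.
Next Thursday: 2017-07-06.

2017-06-29, 2017-07-05, 2017-07-06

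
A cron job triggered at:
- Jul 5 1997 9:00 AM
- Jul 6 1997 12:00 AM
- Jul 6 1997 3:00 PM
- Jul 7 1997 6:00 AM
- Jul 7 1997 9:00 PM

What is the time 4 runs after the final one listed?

The interval is a steady 15 hours (15, 15, 15, 15).
Jul 7 1997 9:00 PM + 15 h = Jul 8 1997 12:00 PM.
Jul 8 1997 12:00 PM + 15 h = Jul 9 1997 3:00 AM.
Jul 9 1997 3:00 AM + 15 h = Jul 9 1997 6:00 PM.
Jul 9 1997 6:00 PM + 15 h = Jul 10 1997 9:00 AM.

Jul 10 1997 9:00 AM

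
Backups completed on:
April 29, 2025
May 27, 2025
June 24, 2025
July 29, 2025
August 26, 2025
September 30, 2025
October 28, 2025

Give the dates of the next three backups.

November 25, 2025; December 30, 2025; January 27, 2026

Every date is a Tuesday; gaps 28, 28, 35, 28, 35, 28 days.
Each is the last Tuesday of its month (at least one falls on the 29th or later, ruling out '4th Tuesday').
Last Tuesday of November 2025: November 25, 2025.
December 2025 ends with Tuesday December 30, 2025.
January 2026 ends with Tuesday January 27, 2026.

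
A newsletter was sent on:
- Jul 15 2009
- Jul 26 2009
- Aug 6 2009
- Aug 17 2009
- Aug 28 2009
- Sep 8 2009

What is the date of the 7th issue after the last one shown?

Nov 24 2009

Gaps between consecutive events: 11, 11, 11, 11, 11 days — a constant 11-day interval.
Sep 8 2009 + 11 days = Sep 19 2009.
Sep 19 2009 + 11 days = Sep 30 2009.
Sep 30 2009 + 11 days = Oct 11 2009.
Oct 11 2009 + 11 days = Oct 22 2009.
Oct 22 2009 + 11 days = Nov 2 2009.
Nov 2 2009 + 11 days = Nov 13 2009.
Nov 13 2009 + 11 days = Nov 24 2009.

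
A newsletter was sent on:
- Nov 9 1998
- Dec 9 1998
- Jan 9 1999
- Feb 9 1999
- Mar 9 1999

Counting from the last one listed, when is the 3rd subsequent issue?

Gaps: 30, 31, 31, 28 days — not constant. Every event is on the 9th of the month.
Pattern: the 9th of each month.
Next: April 1999 → Apr 9 1999.
May 1999: May 9 1999.
Next: June 1999 → Jun 9 1999.

Jun 9 1999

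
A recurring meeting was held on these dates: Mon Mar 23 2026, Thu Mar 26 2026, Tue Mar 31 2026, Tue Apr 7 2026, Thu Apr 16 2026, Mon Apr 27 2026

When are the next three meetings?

The spacing grows by 2 each time: 3, 5, 7, 9, 11 days.
Next gap: 13 days. Mon Apr 27 2026 + 13 days = Sun May 10 2026.
Next gap: 15 days. Sun May 10 2026 + 15 days = Mon May 25 2026.
Next gap: 17 days. Mon May 25 2026 + 17 days = Thu Jun 11 2026.

Sun May 10 2026, Mon May 25 2026, Thu Jun 11 2026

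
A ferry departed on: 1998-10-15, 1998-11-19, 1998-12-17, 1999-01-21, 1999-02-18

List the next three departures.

1999-03-18, 1999-04-15, 1999-05-20

All dates are Thursdays, 35, 28, 35, 28 days apart.
Specifically, the 3rd Thursday of each month.
3rd Thursday of March 1999: 1999-03-18.
3rd Thursday of April 1999: 1999-04-15.
May 1999 — 3rd Thursday is 1999-05-20.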